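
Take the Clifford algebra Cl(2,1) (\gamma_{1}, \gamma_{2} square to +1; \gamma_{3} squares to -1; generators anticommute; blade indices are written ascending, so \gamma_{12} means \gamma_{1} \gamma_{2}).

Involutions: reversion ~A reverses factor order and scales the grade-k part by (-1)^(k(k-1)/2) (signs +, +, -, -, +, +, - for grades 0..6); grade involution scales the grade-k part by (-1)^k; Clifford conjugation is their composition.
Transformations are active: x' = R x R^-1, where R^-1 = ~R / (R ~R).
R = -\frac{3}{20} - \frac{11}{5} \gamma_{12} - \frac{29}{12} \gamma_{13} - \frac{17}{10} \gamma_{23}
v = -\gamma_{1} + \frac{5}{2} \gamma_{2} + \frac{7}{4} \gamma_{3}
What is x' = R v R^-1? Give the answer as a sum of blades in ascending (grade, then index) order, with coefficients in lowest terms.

~R = -\frac{3}{20} + \frac{11}{5} \gamma_{12} + \frac{29}{12} \gamma_{13} + \frac{17}{10} \gamma_{23}, and R ~R = -\frac{3481}{900}, so R^-1 = ~R / (-\frac{3481}{900}).
R v = -\frac{269}{240} \gamma_{1} + \frac{2}{5} \gamma_{2} + \frac{377}{240} \gamma_{3} + \frac{467}{120} \gamma_{123}
Answer: -\frac{69841}{27848} \gamma_{1} + \frac{33337}{13924} \gamma_{2} + \frac{77947}{27848} \gamma_{3}


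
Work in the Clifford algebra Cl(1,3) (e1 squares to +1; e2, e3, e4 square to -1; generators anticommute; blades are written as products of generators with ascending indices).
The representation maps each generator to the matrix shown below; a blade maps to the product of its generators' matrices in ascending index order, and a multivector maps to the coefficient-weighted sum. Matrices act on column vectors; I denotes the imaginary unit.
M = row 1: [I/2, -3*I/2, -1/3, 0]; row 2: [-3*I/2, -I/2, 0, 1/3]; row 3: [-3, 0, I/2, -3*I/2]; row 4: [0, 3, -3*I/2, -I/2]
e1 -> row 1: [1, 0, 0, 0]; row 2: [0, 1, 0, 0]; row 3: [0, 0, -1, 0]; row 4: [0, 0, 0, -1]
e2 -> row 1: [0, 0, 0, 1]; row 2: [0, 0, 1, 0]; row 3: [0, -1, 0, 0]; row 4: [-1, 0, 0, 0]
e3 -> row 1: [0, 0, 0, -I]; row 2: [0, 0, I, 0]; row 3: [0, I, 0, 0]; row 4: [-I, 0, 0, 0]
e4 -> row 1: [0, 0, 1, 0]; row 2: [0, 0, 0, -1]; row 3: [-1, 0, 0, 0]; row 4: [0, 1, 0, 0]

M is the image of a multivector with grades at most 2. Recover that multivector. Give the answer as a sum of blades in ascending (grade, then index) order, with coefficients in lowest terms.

Method: the blade images are trace-orthogonal — tr(rho(e_A) rho(e_B)^-1) = 4 if A = B and 0 otherwise — and rho(e_A)^-1 = (e_A)^2 * rho(e_A) with (e_A)^2 = +1 or -1, so the coefficient of e_A in the preimage is (e_A)^2 * tr(M rho(e_A))/4.
Nonzero projections over blades of grade <= 2: e4: (e4)^2 = -1, tr(M rho(e4)) = -16/3, coefficient 4/3; e1 e4: (e1 e4)^2 = +1, tr(M rho(e1 e4)) = -20/3, coefficient -5/3; e2 e3: (e2 e3)^2 = -1, tr(M rho(e2 e3)) = 2, coefficient -1/2; e3 e4: (e3 e4)^2 = -1, tr(M rho(e3 e4)) = -6, coefficient 3/2. Every other blade of grade <= 2 projects to 0.
Answer: 4/3*e4 - 5/3*e1 e4 - 1/2*e2 e3 + 3/2*e3 e4


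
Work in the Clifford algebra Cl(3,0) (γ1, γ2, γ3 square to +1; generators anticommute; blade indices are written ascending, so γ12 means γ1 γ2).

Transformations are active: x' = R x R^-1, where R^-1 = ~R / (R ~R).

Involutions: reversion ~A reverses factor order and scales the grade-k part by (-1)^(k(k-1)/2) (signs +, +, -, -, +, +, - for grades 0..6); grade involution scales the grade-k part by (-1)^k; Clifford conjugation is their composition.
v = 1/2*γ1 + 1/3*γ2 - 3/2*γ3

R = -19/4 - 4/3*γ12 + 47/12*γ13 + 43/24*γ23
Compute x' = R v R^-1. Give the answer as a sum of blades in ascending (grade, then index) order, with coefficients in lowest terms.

~R = -19/4 + 4/3*γ12 - 47/12*γ13 - 43/24*γ23, and R ~R = 2745/64, so R^-1 = ~R / (2745/64).
R v = -313/36*γ1 - 173/48*γ2 + 329/72*γ3 + 229/144*γ123
Answer: 46207/29646*γ1 + 2587/14823*γ2 + 11533/29646*γ3


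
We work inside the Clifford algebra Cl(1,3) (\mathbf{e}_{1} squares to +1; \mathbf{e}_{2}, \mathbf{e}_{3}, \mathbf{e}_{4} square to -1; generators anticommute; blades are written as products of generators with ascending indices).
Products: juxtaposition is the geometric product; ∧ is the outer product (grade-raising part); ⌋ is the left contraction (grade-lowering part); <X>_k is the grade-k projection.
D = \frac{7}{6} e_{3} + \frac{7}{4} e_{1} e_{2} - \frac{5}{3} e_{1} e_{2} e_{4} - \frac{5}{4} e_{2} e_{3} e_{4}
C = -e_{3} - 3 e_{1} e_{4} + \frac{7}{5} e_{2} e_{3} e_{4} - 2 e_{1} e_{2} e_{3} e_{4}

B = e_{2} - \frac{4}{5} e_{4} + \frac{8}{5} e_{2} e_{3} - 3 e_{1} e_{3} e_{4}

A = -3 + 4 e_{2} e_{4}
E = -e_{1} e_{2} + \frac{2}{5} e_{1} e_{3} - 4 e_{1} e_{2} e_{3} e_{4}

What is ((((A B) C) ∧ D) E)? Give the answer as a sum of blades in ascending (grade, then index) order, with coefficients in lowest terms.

step 1: \frac{1}{5} e_{2} + \frac{32}{5} e_{4} - \frac{24}{5} e_{2} e_{3} - \frac{32}{5} e_{3} e_{4} - 12 e_{1} e_{2} e_{3} + 9 e_{1} e_{3} e_{4}
step 2: -\frac{96}{5} e_{1} + \frac{554}{25} e_{2} + 27 e_{3} - \frac{272}{25} e_{4} - \frac{187}{5} e_{1} e_{2} - \frac{96}{5} e_{1} e_{3} - \frac{9}{5} e_{1} e_{4} - \frac{229}{25} e_{2} e_{3} + \frac{153}{25} e_{3} e_{4} - \frac{64}{5} e_{1} e_{2} e_{3} + \frac{3}{5} e_{1} e_{2} e_{4} - \frac{2}{5} e_{1} e_{3} e_{4} + 36 e_{2} e_{3} e_{4} + \frac{72}{5} e_{1} e_{2} e_{3} e_{4}
step 3: -\frac{112}{5} e_{1} e_{3} + \frac{1939}{75} e_{2} e_{3} + \frac{952}{75} e_{3} e_{4} + \frac{217}{60} e_{1} e_{2} e_{3} - \frac{476}{25} e_{1} e_{2} e_{4} + \frac{21}{10} e_{1} e_{3} e_{4} - \frac{1099}{100} e_{1} e_{2} e_{3} e_{4}
step 4: -\frac{1323}{25} + \frac{1043}{150} e_{2} + \frac{21763}{300} e_{3} + \frac{2576}{75} e_{4} + \frac{5054}{125} e_{1} e_{2} - \frac{1939}{75} e_{1} e_{3} + \frac{40684}{375} e_{1} e_{4} + \frac{112}{5} e_{2} e_{3} - \frac{21301}{250} e_{2} e_{4} + \frac{1099}{100} e_{3} e_{4} + \frac{1379}{250} e_{2} e_{3} e_{4} - \frac{952}{75} e_{1} e_{2} e_{3} e_{4}
Answer: -\frac{1323}{25} + \frac{1043}{150} e_{2} + \frac{21763}{300} e_{3} + \frac{2576}{75} e_{4} + \frac{5054}{125} e_{1} e_{2} - \frac{1939}{75} e_{1} e_{3} + \frac{40684}{375} e_{1} e_{4} + \frac{112}{5} e_{2} e_{3} - \frac{21301}{250} e_{2} e_{4} + \frac{1099}{100} e_{3} e_{4} + \frac{1379}{250} e_{2} e_{3} e_{4} - \frac{952}{75} e_{1} e_{2} e_{3} e_{4}


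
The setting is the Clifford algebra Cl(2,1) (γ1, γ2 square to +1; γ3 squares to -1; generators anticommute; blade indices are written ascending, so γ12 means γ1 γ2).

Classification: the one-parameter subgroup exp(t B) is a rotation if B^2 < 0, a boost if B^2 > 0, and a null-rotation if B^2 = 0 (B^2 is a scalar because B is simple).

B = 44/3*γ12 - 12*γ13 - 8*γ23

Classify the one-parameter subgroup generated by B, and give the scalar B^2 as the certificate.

B^2 term by term: the squares give (44/3)^2*(γ12)^2 + (-12)^2*(γ13)^2 + (-8)^2*(γ23)^2 = 1936/9*(-1) + 144*(+1) + 64*(+1) = -64/9 (each basis 2-blade squares to minus the product of its generators' squares); cross terms between blades sharing an index anticommute and cancel. So B^2 = -64/9.
Answer: rotation, certificate B^2 = -64/9. Certificate logic: -64/9 is a conjugation-invariant scalar, so its sign fixes rotation versus boost versus null-rotation outright.


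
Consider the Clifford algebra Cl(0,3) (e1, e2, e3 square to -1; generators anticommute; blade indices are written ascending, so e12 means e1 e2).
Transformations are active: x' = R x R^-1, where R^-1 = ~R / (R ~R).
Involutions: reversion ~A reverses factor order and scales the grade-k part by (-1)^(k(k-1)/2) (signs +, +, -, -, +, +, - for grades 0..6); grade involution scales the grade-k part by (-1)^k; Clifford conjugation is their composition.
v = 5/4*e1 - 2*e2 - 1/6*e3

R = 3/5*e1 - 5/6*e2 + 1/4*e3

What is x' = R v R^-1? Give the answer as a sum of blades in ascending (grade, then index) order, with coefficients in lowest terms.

~R = 3/5*e1 - 5/6*e2 + 1/4*e3, and R ~R = -4021/3600, so R^-1 = ~R / (-4021/3600).
R v = -19/8 - 19/120*e12 - 33/80*e13 + 23/36*e23
Answer: 20935/16084*e1 - 6208/4021*e2 + 29671/24126*e3


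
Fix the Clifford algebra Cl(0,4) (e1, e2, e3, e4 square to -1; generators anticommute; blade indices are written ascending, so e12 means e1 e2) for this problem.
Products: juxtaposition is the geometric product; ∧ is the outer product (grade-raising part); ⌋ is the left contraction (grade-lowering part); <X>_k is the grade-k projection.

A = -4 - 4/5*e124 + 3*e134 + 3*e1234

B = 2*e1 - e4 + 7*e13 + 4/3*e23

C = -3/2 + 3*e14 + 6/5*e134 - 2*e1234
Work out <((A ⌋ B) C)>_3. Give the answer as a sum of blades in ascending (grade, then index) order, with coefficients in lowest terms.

step 1: -8*e1 + 4*e4 - 28*e13 - 16/3*e23
step 2: 24*e1 + 258/5*e4 + 186/5*e13 - 32/3*e14 + 8*e23 + 56*e24 - 372/5*e34 - 8*e123 + 32/5*e124 - 16*e234 - 16*e1234
step 3: -8*e123 + 32/5*e124 - 16*e234
Answer: -8*e123 + 32/5*e124 - 16*e234


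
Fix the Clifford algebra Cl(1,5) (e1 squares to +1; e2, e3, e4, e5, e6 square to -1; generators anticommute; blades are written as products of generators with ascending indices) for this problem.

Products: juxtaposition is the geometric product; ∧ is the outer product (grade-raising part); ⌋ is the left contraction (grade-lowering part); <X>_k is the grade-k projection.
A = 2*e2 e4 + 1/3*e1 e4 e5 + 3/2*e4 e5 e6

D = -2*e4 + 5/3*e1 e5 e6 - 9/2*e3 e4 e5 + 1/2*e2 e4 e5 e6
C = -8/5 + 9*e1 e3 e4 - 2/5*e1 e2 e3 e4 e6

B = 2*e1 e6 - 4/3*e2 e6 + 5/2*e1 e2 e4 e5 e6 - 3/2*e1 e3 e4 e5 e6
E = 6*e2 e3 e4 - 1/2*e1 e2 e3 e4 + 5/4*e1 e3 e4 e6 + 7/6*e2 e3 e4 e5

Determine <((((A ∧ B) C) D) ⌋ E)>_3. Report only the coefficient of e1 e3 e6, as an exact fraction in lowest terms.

step 1: 4*e1 e2 e4 e6 - 4/9*e1 e2 e4 e5 e6
step 2: 8/5*e3 - 8/45*e3 e5 - 36*e2 e3 e6 - 32/5*e1 e2 e4 e6 - 4*e2 e3 e5 e6 + 32/45*e1 e2 e4 e5 e6
step 3: 16/45*e1 + 4/5*e4 + 16/5*e1 e5 - 32/27*e2 e4 - 6/5*e3 e4 + 36/5*e4 e5 + 20/3*e1 e2 e3 + 64/5*e1 e2 e6 + 8/27*e1 e3 e6 + 32/3*e2 e4 e5 - 18*e2 e4 e6 - 826/45*e3 e4 e5 + 60*e1 e2 e3 e5 - 16/5*e1 e2 e3 e6 + 64/45*e1 e2 e5 e6 - 8/3*e1 e3 e5 e6 - 3244/45*e2 e3 e4 e6 + 162*e2 e4 e5 e6 - 144/5*e1 e2 e3 e5 e6 + 36/5*e2 e3 e4 e5 e6
step 4: 3863/135*e2 + 16/3*e3 + 100/27*e4 - 3/5*e1 e2 + 16/27*e1 e3 + 3/2*e1 e6 - 66/5*e2 e3 + 7/5*e2 e5 - 112/81*e3 e5 - 2/5*e1 e2 e3 - e1 e3 e6 - 8/45*e2 e3 e4 - 14/15*e2 e3 e5 + 4/9*e3 e4 e6
step 5: -2/5*e1 e2 e3 - e1 e3 e6 - 8/45*e2 e3 e4 - 14/15*e2 e3 e5 + 4/9*e3 e4 e6
Answer: -1


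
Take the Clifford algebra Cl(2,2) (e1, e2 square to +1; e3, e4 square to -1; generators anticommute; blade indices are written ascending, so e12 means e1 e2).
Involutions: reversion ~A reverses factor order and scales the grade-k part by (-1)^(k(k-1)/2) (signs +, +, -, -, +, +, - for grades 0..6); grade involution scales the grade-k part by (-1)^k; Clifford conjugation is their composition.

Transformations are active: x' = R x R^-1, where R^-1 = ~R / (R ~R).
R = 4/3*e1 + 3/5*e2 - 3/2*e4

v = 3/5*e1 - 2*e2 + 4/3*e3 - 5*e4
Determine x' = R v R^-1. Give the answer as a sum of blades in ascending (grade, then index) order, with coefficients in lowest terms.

~R = 4/3*e1 + 3/5*e2 - 3/2*e4, and R ~R = -101/900, so R^-1 = ~R / (-101/900).
R v = -79/10 - 227/75*e12 + 16/9*e13 - 173/30*e14 + 4/5*e23 - 6*e24 + 2*e34
Answer: 94497/505*e1 + 8734/101*e2 - 4/3*e3 - 20825/101*e4


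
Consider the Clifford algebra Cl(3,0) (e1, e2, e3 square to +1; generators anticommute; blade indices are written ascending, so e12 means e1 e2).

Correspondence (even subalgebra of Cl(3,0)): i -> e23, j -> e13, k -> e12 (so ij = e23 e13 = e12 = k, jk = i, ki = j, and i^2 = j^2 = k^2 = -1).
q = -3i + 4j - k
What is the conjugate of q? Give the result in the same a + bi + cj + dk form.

In blades: q = -e12 + 4*e13 - 3*e23.
Quaternion conjugation is reversion on the even subalgebra: the scalar is fixed and every grade-2 blade flips sign, giving e12 - 4*e13 + 3*e23; translating back:
Answer: 3i - 4j + k


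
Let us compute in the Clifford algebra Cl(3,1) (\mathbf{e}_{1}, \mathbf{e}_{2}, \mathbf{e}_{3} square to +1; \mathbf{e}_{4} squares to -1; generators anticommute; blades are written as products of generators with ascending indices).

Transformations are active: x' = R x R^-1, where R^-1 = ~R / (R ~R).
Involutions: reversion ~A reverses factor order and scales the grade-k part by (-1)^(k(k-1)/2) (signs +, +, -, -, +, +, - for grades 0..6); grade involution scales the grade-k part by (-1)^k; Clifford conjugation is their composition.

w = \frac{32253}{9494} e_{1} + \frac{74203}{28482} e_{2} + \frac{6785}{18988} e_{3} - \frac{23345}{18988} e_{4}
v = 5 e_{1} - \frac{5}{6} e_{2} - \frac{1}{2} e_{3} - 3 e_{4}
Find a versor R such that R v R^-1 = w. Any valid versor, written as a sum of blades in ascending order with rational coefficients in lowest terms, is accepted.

Here q(v) = q(w) = \frac{305}{18}; the classical choice R = v + w = \frac{79723}{9494} e_{1} + \frac{25234}{14241} e_{2} - \frac{2709}{18988} e_{3} - \frac{80309}{18988} e_{4} then realises v -> w under the sandwich.
Answer: \frac{79723}{9494} e_{1} + \frac{25234}{14241} e_{2} - \frac{2709}{18988} e_{3} - \frac{80309}{18988} e_{4}


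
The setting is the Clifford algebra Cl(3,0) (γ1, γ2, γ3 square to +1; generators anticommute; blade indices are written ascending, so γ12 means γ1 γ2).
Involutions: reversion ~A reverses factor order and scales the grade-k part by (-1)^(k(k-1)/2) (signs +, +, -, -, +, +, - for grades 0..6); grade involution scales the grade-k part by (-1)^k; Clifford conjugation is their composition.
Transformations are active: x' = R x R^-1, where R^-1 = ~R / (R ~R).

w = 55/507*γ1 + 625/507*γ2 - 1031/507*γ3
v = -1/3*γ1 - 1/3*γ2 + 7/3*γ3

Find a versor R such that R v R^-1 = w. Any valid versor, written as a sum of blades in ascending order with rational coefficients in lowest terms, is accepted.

Sketch: the shared square 17/3 makes R = v + w = -38/169*γ1 + 152/169*γ2 + 152/507*γ3 the natural versor; its sandwich fixes that direction, negates (v - w)/2, and sends v to w.
Answer: -38/169*γ1 + 152/169*γ2 + 152/507*γ3


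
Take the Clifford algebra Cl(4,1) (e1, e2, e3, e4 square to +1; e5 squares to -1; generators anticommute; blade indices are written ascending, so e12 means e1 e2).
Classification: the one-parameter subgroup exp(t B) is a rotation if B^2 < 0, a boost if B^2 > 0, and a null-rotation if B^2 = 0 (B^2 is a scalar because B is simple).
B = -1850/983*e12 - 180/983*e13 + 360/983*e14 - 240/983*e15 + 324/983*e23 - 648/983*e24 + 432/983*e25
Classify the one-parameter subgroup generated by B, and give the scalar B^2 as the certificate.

B^2 term by term: the squares give (-1850/983)^2*(e12)^2 + (-180/983)^2*(e13)^2 + (360/983)^2*(e14)^2 + (-240/983)^2*(e15)^2 + (324/983)^2*(e23)^2 + (-648/983)^2*(e24)^2 + (432/983)^2*(e25)^2 = 3422500/966289*(-1) + 32400/966289*(-1) + 129600/966289*(-1) + 57600/966289*(+1) + 104976/966289*(-1) + 419904/966289*(-1) + 186624/966289*(+1) = -4 (each basis 2-blade squares to minus the product of its generators' squares); cross terms between blades sharing an index anticommute and cancel; the commuting (index-disjoint) pairs give grade-4 terms 2*c*c'*(blade product), which cancel blade by blade — e1234: -233280/966289 + 233280/966289 = 0; e1235: 155520/966289 - 155520/966289 = 0; e1245: -311040/966289 + 311040/966289 = 0 — confirming B is simple. So B^2 = -4.
Answer: rotation, certificate B^2 = -4. Check the certificate: B^2 = -4, and that sign is decisive whatever form B takes.


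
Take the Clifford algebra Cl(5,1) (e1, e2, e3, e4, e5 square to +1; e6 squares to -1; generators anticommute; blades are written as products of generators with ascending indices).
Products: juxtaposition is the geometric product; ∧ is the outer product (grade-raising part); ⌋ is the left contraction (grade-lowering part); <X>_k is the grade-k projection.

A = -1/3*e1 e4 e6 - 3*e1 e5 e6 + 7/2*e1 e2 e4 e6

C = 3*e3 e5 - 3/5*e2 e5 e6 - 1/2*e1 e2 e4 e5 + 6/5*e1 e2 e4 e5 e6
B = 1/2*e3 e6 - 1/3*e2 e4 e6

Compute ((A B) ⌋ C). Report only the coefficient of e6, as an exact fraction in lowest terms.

step 1: -7/6*e1 + 1/9*e1 e2 + 1/6*e1 e3 e4 + 3/2*e1 e3 e5 - 7/4*e1 e2 e3 e4 - e1 e2 e4 e5
step 2: 1/2 - 6/5*e6 + 1/18*e4 e5 + 7/12*e2 e4 e5 - 2/15*e4 e5 e6 - 7/5*e2 e4 e5 e6
Answer: -6/5


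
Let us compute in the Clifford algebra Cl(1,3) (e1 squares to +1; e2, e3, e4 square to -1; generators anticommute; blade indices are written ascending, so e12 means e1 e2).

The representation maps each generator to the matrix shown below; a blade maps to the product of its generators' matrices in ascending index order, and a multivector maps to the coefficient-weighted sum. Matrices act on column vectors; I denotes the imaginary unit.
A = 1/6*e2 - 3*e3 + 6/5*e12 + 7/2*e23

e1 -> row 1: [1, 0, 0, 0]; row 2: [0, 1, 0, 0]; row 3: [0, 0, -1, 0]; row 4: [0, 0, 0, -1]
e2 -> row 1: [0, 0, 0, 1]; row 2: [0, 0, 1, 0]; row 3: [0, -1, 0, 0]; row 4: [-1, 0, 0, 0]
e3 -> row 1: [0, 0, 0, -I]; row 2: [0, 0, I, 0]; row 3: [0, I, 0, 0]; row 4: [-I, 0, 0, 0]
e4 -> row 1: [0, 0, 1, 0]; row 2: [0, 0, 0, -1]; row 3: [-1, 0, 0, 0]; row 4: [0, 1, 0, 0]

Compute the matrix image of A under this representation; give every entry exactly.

Bivector images (products of the table entries): rho(e12) = rho(e1)rho(e2) = row 1: [0, 0, 0, 1]; row 2: [0, 0, 1, 0]; row 3: [0, 1, 0, 0]; row 4: [1, 0, 0, 0]; rho(e23) = rho(e2)rho(e3) = row 1: [-I, 0, 0, 0]; row 2: [0, I, 0, 0]; row 3: [0, 0, -I, 0]; row 4: [0, 0, 0, I].
M = (1/6)*rho(e2) + (-3)*rho(e3) + (6/5)*rho(e12) + (7/2)*rho(e23), summed entrywise:
Answer: row 1: [-7*I/2, 0, 0, 41/30 + 3*I]; row 2: [0, 7*I/2, 41/30 - 3*I, 0]; row 3: [0, 31/30 - 3*I, -7*I/2, 0]; row 4: [31/30 + 3*I, 0, 0, 7*I/2]


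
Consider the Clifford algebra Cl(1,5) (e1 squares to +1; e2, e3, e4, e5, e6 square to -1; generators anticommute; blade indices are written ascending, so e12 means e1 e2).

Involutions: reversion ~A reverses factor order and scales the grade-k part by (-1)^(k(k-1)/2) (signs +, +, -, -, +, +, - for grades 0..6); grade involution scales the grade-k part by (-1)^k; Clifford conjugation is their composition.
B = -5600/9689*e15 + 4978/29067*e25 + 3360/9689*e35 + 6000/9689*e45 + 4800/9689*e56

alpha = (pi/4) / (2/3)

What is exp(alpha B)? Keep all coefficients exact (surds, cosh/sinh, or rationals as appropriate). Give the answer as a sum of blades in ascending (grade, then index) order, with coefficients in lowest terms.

B^2 term by term: the squares give (-5600/9689)^2*(e15)^2 + (4978/29067)^2*(e25)^2 + (3360/9689)^2*(e35)^2 + (6000/9689)^2*(e45)^2 + (4800/9689)^2*(e56)^2 = 31360000/93876721*(+1) + 24780484/844890489*(-1) + 11289600/93876721*(-1) + 36000000/93876721*(-1) + 23040000/93876721*(-1) = -4/9 (each basis 2-blade squares to minus the product of its generators' squares); cross terms between blades sharing an index anticommute and cancel. So B^2 = -4/9.
B^2 = -4/9 — since the square is negative, the closed form is circular: l = 2/3, alpha*l = pi/4, so exp(alpha B) = cos(pi/4) + (sin(pi/4)/(2/3))*B = sqrt(2)/2 + (3*sqrt(2)/4)*B.
Answer: sqrt(2)/2 - 4200*sqrt(2)/9689*e15 + 2489*sqrt(2)/19378*e25 + 2520*sqrt(2)/9689*e35 + 4500*sqrt(2)/9689*e45 + 3600*sqrt(2)/9689*e56


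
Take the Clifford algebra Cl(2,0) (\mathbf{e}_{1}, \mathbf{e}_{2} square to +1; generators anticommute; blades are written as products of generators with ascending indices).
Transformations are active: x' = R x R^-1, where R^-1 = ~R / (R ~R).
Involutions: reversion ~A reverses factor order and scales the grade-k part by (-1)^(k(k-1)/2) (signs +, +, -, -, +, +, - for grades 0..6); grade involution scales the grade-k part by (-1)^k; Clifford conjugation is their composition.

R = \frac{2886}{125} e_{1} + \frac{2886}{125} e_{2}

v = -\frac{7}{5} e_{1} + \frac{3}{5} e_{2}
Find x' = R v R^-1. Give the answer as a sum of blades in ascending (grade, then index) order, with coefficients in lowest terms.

~R = \frac{2886}{125} e_{1} + \frac{2886}{125} e_{2}, and R ~R = \frac{16657992}{15625}, so R^-1 = ~R / (\frac{16657992}{15625}).
R v = -\frac{11544}{625} + \frac{5772}{125} e_{1} e_{2}
Answer: \frac{3}{5} e_{1} - \frac{7}{5} e_{2}


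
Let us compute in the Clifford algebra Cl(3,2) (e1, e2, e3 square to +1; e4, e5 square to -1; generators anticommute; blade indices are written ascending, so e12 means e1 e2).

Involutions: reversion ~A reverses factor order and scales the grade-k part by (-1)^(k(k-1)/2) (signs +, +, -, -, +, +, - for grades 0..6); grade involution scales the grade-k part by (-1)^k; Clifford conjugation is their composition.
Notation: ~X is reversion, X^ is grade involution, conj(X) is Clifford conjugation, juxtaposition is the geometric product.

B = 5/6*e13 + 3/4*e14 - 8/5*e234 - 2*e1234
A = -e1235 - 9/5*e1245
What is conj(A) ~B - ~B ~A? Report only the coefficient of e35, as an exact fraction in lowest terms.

first term: -31/60*e25 - 18/5*e35 - 2*e45 - 72/25*e135 - 8/5*e145 - 3/4*e2345
second term: -31/60*e25 + 18/5*e35 + 2*e45 - 72/25*e135 - 8/5*e145 + 3/4*e2345
Answer: -36/5


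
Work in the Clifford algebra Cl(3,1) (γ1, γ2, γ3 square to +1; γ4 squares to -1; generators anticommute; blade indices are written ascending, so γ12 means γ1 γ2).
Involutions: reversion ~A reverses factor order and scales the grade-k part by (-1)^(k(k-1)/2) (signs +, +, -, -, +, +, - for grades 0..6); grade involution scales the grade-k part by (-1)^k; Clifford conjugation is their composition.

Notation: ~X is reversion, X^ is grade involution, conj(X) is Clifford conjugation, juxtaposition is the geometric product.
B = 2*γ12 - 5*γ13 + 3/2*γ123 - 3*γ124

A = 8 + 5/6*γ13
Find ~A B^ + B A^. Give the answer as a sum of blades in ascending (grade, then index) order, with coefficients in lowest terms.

first term: -25/6 + 5/4*γ2 + 16*γ12 - 40*γ13 - 5/3*γ23 - 12*γ123 + 24*γ124 - 5/2*γ234
second term: 25/6 + 5/4*γ2 + 16*γ12 - 40*γ13 - 5/3*γ23 + 12*γ123 - 24*γ124 + 5/2*γ234
Answer: 5/2*γ2 + 32*γ12 - 80*γ13 - 10/3*γ23


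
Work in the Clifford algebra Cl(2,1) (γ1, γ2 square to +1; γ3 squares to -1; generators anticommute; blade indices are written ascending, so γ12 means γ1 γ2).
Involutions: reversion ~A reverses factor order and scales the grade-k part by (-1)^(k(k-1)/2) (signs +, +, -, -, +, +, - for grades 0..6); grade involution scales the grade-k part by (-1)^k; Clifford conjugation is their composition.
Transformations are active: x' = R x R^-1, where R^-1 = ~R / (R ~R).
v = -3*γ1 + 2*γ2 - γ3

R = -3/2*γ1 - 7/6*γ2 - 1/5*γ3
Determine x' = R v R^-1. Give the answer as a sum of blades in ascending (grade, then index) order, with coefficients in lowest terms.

~R = -3/2*γ1 - 7/6*γ2 - 1/5*γ3, and R ~R = 1607/450, so R^-1 = ~R / (1607/450).
R v = 59/30 - 13/2*γ12 + 9/10*γ13 + 47/30*γ23
Answer: 2166/1607*γ1 - 5279/1607*γ2 + 1253/1607*γ3


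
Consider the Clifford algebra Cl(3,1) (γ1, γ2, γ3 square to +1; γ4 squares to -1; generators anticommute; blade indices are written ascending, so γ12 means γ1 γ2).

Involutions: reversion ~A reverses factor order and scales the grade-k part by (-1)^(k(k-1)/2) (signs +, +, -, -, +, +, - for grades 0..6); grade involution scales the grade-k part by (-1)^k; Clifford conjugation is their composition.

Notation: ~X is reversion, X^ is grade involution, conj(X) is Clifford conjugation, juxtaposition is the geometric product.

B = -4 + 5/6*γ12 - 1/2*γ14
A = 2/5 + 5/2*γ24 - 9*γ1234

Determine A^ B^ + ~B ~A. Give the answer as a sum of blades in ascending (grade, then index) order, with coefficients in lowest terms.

first term: -8/5 + 19/12*γ12 - 137/60*γ14 + 9/2*γ23 - 10*γ24 + 15/2*γ34 + 36*γ1234
second term: -8/5 - 19/12*γ12 + 137/60*γ14 - 9/2*γ23 + 10*γ24 - 15/2*γ34 + 36*γ1234
Answer: -16/5 + 72*γ1234


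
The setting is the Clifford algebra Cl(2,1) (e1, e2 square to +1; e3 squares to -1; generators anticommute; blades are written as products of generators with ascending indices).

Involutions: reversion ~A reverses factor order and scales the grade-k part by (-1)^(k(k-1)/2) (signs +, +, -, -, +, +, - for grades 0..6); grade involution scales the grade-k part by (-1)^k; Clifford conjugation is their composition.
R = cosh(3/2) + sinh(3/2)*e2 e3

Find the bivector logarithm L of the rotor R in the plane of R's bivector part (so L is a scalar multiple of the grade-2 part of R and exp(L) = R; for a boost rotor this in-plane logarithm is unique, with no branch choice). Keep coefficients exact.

The scalar part of R is cosh(3/2), giving the rapidity magnitude (cosh is even); the bivector part supplies orientation, its quotient by sinh of the rapidity is the plane, and L = rapidity * plane — unique in that plane, since flipping both signs leaves L unchanged.
Concretely: cosh(rapidity) = cosh(3/2) gives rapidity = ±3/2, and since rapidity/sinh(rapidity) is even the sign is immaterial: L = (rapidity/sinh(rapidity)) * <R>_2 = (3/(2*sinh(3/2))) * <R>_2.
Answer: 3/2*e2 e3


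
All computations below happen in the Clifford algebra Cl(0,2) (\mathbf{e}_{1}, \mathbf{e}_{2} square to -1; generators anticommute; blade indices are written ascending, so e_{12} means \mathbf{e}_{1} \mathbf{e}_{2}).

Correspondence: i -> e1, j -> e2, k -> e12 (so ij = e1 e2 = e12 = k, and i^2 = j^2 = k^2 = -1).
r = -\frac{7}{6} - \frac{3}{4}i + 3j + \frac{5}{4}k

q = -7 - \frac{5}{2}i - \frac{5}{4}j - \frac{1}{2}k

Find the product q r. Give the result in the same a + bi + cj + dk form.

In blades: q = -7 - \frac{5}{2} e_{1} - \frac{5}{4} e_{2} - \frac{1}{2} e_{12}, r = -\frac{7}{6} - \frac{3}{4} e_{1} + 3 e_{2} + \frac{5}{4} e_{12}.
Distribute q over r term by term (generator squares from the signature, products reordered to ascending indices): (-7)*r = \frac{49}{6} + \frac{21}{4} e_{1} - 21 e_{2} - \frac{35}{4} e_{12}; (-\frac{5}{2} e_{1})*r = -\frac{15}{8} + \frac{35}{12} e_{1} + \frac{25}{8} e_{2} - \frac{15}{2} e_{12}; (-\frac{5}{4} e_{2})*r = \frac{15}{4} - \frac{25}{16} e_{1} + \frac{35}{24} e_{2} - \frac{15}{16} e_{12}; (-\frac{1}{2} e_{12})*r = \frac{5}{8} + \frac{3}{2} e_{1} + \frac{3}{8} e_{2} + \frac{7}{12} e_{12}.
Sum: \frac{32}{3} + \frac{389}{48} e_{1} - \frac{385}{24} e_{2} - \frac{797}{48} e_{12}; translating back through the correspondence:
Answer: \frac{32}{3} + \frac{389}{48}i - \frac{385}{24}j - \frac{797}{48}k


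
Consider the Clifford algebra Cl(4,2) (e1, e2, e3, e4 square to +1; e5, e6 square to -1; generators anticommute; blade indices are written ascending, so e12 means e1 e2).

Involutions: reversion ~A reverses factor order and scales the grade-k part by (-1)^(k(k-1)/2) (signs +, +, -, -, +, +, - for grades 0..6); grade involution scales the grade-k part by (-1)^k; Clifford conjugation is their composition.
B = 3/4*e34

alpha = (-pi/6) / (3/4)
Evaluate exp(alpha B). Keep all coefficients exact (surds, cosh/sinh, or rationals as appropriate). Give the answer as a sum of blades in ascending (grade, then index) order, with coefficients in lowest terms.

B^2 = (3/4)^2*(e34)^2 = 9/16*(-1) = -9/16 (a basis 2-blade squares to minus the product of its generators' squares).
B^2 = -9/16 — the series telescopes trigonometrically here: l = 3/4, alpha*l = -pi/6, so exp(alpha B) = cos(-pi/6) + (sin(-pi/6)/(3/4))*B = sqrt(3)/2 + (-2/3)*B.
Answer: sqrt(3)/2 - 1/2*e34


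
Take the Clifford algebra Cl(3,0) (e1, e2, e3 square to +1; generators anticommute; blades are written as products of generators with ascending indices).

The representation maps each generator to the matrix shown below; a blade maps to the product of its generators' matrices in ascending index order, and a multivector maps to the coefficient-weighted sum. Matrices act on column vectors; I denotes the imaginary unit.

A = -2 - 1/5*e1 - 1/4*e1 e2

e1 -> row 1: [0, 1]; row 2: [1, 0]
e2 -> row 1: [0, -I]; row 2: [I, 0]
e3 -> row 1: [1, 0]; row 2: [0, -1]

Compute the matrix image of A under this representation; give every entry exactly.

Bivector images (products of the table entries): rho(e1 e2) = rho(e1)rho(e2) = row 1: [I, 0]; row 2: [0, -I].
M = (-2)*1 + (-1/5)*rho(e1) + (-1/4)*rho(e1 e2), summed entrywise (1 is the identity matrix):
Answer: row 1: [-2 - I/4, -1/5]; row 2: [-1/5, -2 + I/4]


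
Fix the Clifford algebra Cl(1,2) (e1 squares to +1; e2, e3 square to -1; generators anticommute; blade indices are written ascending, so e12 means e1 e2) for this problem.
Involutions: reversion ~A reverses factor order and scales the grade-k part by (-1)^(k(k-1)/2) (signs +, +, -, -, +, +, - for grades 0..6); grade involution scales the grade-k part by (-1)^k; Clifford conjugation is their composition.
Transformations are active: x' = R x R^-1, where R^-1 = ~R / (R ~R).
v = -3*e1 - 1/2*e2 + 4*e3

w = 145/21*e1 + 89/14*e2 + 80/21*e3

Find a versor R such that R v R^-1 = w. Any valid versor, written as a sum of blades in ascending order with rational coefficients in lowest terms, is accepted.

R = v + w = 82/21*e1 + 41/7*e2 + 164/21*e3 works: the equal norms (-29/4) guarantee its sandwich swaps v into w.
Answer: 82/21*e1 + 41/7*e2 + 164/21*e3


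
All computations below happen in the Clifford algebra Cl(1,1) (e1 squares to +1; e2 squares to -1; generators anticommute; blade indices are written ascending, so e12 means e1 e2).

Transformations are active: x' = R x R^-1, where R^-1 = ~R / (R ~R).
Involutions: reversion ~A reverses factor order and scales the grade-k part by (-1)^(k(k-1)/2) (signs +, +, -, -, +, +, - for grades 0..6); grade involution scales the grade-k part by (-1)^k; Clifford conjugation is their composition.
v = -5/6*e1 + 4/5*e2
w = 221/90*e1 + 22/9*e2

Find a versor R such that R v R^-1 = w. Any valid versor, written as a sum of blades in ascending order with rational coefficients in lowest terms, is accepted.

R = v + w = 73/45*e1 + 146/45*e2 works: the equal norms (49/900) guarantee its sandwich swaps v into w.
Answer: 73/45*e1 + 146/45*e2


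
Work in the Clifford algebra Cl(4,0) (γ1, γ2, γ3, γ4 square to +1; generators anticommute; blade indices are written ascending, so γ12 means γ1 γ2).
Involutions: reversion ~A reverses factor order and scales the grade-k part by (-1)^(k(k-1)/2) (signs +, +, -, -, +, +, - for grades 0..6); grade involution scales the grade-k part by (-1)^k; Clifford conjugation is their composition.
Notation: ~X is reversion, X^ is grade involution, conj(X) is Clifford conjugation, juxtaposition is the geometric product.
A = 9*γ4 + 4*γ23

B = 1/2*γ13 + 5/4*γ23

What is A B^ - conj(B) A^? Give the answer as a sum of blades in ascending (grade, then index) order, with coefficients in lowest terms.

first term: -5 + 2*γ12 + 9/2*γ134 + 45/4*γ234
second term: 5 + 2*γ12 + 9/2*γ134 + 45/4*γ234
Answer: -10


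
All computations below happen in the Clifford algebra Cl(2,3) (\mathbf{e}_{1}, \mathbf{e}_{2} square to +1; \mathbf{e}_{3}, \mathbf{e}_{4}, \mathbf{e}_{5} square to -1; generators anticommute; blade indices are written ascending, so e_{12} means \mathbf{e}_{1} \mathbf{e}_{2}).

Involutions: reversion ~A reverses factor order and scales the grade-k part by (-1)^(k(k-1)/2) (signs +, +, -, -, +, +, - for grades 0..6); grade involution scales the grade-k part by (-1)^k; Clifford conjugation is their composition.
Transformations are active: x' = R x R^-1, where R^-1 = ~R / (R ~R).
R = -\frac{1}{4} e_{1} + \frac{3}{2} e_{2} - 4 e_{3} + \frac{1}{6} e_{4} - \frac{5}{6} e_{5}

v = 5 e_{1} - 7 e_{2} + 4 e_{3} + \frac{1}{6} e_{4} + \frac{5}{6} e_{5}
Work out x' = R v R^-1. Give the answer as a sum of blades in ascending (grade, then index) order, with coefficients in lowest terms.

~R = -\frac{1}{4} e_{1} + \frac{3}{2} e_{2} - 4 e_{3} + \frac{1}{6} e_{4} - \frac{5}{6} e_{5}, and R ~R = -\frac{2075}{144}, so R^-1 = ~R / (-\frac{2075}{144}).
R v = \frac{59}{12} - \frac{23}{4} e_{12} + 19 e_{13} - \frac{7}{8} e_{14} + \frac{95}{24} e_{15} - 22 e_{23} + \frac{17}{12} e_{24} - \frac{55}{12} e_{25} - \frac{4}{3} e_{34} + \frac{5}{18} e_{45}
Answer: -\frac{10021}{2075} e_{1} + \frac{12401}{2075} e_{2} - \frac{2636}{2075} e_{3} - \frac{3491}{12450} e_{4} - \frac{659}{2490} e_{5}


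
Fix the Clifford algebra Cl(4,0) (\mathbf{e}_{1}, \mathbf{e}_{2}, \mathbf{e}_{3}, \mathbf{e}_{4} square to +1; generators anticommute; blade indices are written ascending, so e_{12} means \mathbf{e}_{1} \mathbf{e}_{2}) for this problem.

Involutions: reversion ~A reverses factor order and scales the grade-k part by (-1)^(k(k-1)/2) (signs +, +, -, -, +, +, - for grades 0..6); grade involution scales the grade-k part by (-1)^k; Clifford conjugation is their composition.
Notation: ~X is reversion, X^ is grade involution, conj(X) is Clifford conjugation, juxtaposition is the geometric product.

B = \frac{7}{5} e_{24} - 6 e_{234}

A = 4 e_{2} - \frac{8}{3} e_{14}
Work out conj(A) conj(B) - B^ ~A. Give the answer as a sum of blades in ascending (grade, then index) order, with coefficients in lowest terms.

first term: \frac{28}{5} e_{4} + \frac{56}{15} e_{12} + 24 e_{34} - 16 e_{123}
second term: -\frac{28}{5} e_{4} + \frac{56}{15} e_{12} + 24 e_{34} - 16 e_{123}
Answer: \frac{56}{5} e_{4}


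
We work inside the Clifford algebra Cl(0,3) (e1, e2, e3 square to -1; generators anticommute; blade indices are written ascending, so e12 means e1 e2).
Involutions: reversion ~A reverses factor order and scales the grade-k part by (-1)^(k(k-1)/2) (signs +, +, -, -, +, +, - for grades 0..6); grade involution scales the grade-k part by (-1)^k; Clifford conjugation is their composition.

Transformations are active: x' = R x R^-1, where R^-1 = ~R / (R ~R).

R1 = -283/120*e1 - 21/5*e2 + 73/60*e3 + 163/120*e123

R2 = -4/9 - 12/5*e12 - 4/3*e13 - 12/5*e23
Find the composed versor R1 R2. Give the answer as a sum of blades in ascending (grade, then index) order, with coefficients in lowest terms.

Distribute over the terms of R1 (each basis-blade product reordered to ascending indices, repeated generators contracted through their squares):
(-283/120*e1) R2 = 283/270*e1 - 283/50*e2 - 283/90*e3 + 283/50*e123
(-21/5*e2) R2 = 252/25*e1 + 28/15*e2 - 252/25*e3 - 28/5*e123
(73/60*e3) R2 = -73/45*e1 - 73/25*e2 - 73/135*e3 - 73/25*e123
(163/120*e123) R2 = 163/50*e1 - 163/90*e2 + 163/50*e3 - 163/270*e123
Summing the partial products and collecting blades:
Answer: 8617/675*e1 - 1918/225*e2 - 7091/675*e3 - 2338/675*e123


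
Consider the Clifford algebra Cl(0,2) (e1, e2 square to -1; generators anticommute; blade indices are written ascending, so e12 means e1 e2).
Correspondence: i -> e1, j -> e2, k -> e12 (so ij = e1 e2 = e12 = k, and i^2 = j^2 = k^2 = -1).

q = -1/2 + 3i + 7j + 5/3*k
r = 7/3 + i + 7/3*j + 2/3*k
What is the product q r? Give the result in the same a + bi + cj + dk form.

In blades: q = -1/2 + 3*e1 + 7*e2 + 5/3*e12, r = 7/3 + e1 + 7/3*e2 + 2/3*e12.
Distribute q over r term by term (generator squares from the signature, products reordered to ascending indices): (-1/2)*r = -7/6 - 1/2*e1 - 7/6*e2 - 1/3*e12; (3*e1)*r = -3 + 7*e1 - 2*e2 + 7*e12; (7*e2)*r = -49/3 + 14/3*e1 + 49/3*e2 - 7*e12; (5/3*e12)*r = -10/9 - 35/9*e1 + 5/3*e2 + 35/9*e12.
Sum: -389/18 + 131/18*e1 + 89/6*e2 + 32/9*e12; translating back through the correspondence:
Answer: -389/18 + 131/18*i + 89/6*j + 32/9*k


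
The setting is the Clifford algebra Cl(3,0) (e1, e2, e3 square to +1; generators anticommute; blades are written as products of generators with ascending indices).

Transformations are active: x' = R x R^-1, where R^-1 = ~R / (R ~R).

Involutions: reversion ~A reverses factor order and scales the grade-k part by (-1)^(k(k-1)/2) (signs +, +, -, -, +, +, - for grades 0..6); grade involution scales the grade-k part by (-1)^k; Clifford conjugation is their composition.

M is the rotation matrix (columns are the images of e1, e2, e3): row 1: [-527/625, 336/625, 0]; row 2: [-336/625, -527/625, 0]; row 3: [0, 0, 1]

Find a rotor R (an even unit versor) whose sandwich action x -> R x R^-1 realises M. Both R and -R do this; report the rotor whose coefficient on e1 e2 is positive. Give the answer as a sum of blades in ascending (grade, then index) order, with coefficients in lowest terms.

Method: write R = a + b12*e1 e2 + b13*e1 e3 + b23*e2 e3 with a^2 + b12^2 + b13^2 + b23^2 = 1 (so R^-1 = ~R). Expanding the columns R e_j ~R gives tr M = 4a^2 - 1 and, from the antisymmetric part, M21 - M12 = -4a*b12, M13 - M31 = 4a*b13, M32 - M23 = -4a*b23.
Here tr M = -429/625, so a^2 = (1 + tr M)/4 = 49/625 and a = ±7/25. Taking a = 7/25: M21 - M12 = -672/625, M13 - M31 = 0, M32 - M23 = 0, giving b12 = 24/25, b13 = 0, b23 = 0, i.e. R = 7/25 + 24/25*e1 e2.
Its e1 e2 coefficient is already positive.
Answer: 7/25 + 24/25*e1 e2. Note: both R and -R realise this M (trace -429/625); the covering map identifies them, and the e1 e2-coefficient sign is the tie-breaker.


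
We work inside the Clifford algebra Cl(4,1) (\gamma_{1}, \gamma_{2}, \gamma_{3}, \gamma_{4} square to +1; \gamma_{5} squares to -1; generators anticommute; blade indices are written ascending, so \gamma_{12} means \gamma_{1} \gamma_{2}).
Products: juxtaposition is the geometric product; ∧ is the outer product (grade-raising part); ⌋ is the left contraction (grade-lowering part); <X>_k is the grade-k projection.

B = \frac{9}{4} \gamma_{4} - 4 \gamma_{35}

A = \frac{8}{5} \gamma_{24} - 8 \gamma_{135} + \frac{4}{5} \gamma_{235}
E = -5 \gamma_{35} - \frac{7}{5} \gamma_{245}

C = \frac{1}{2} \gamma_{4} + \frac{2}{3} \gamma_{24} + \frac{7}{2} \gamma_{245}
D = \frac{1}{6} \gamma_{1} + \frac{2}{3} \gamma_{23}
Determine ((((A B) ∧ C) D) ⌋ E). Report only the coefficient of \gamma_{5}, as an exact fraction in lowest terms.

step 1: 32 \gamma_{1} + \frac{2}{5} \gamma_{2} + 18 \gamma_{1345} + \frac{23}{5} \gamma_{2345}
step 2: 16 \gamma_{14} + \frac{1}{5} \gamma_{24} + \frac{64}{3} \gamma_{124} + 112 \gamma_{1245}
step 3: -\frac{8}{3} \gamma_{4} + \frac{32}{9} \gamma_{24} + \frac{2}{15} \gamma_{34} + \frac{1}{30} \gamma_{124} + \frac{128}{9} \gamma_{134} - \frac{56}{3} \gamma_{245} + \frac{32}{3} \gamma_{1234} + \frac{224}{3} \gamma_{1345}
step 4: \frac{392}{15} + \frac{224}{45} \gamma_{5} - \frac{56}{15} \gamma_{25}
Answer: \frac{224}{45}


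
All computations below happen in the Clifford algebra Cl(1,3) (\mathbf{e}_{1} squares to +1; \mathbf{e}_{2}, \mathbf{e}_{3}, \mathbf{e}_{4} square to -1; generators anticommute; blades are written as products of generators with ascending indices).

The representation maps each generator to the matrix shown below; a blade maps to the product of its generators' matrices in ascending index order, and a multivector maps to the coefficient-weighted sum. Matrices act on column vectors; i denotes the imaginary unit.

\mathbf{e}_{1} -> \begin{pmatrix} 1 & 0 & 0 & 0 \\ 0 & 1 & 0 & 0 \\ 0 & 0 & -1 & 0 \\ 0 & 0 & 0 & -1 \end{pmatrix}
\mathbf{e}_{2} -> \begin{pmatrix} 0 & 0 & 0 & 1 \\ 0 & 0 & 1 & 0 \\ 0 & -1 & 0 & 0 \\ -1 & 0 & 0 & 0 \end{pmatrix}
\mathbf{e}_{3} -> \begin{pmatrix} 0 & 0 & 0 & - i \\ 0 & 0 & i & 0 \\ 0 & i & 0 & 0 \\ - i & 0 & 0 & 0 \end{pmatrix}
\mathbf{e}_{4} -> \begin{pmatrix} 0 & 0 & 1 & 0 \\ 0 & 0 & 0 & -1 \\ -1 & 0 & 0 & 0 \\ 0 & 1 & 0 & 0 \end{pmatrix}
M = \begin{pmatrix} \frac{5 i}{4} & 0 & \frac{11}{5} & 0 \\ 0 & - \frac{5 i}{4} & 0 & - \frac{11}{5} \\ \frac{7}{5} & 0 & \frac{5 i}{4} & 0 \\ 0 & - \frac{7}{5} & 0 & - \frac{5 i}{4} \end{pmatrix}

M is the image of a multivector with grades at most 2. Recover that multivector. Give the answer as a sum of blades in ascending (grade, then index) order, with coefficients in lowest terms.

Method: the blade images are trace-orthogonal — tr(rho(e_A) rho(e_B)^-1) = 4 if A = B and 0 otherwise — and rho(e_A)^-1 = (e_A)^2 * rho(e_A) with (e_A)^2 = +1 or -1, so the coefficient of e_A in the preimage is (e_A)^2 * tr(M rho(e_A))/4.
Nonzero projections over blades of grade <= 2: e_{4}: (e_{4})^2 = -1, tr(M rho(e_{4})) = - \frac{8}{5}, coefficient \frac{2}{5}; e_{1} e_{4}: (e_{1} e_{4})^2 = +1, tr(M rho(e_{1} e_{4})) = \frac{36}{5}, coefficient \frac{9}{5}; e_{2} e_{3}: (e_{2} e_{3})^2 = -1, tr(M rho(e_{2} e_{3})) = 5, coefficient -\frac{5}{4}. Every other blade of grade <= 2 projects to 0.
Answer: \frac{2}{5} e_{4} + \frac{9}{5} e_{1} e_{4} - \frac{5}{4} e_{2} e_{3}


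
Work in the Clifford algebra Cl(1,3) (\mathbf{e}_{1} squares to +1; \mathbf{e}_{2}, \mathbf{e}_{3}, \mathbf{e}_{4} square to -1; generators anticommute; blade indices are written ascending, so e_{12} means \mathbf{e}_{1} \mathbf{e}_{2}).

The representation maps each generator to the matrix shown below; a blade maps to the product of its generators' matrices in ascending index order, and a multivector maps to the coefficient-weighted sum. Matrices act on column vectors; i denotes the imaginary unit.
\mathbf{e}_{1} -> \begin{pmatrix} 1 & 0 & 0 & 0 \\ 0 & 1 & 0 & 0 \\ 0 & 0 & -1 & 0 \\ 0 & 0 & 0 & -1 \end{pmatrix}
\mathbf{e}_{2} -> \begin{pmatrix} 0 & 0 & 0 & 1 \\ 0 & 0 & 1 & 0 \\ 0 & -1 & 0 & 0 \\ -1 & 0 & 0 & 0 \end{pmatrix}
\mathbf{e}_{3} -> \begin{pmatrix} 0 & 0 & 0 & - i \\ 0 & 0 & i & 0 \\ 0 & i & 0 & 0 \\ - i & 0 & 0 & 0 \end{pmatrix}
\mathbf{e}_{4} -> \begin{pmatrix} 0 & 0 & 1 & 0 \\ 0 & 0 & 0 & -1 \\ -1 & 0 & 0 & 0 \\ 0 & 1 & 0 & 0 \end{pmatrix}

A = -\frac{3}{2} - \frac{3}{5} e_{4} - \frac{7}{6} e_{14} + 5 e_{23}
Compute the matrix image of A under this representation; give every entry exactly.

Bivector images (products of the table entries): rho(e_{14}) = rho(\mathbf{e}_{1})rho(\mathbf{e}_{4}) = \begin{pmatrix} 0 & 0 & 1 & 0 \\ 0 & 0 & 0 & -1 \\ 1 & 0 & 0 & 0 \\ 0 & -1 & 0 & 0 \end{pmatrix}; rho(e_{23}) = rho(\mathbf{e}_{2})rho(\mathbf{e}_{3}) = \begin{pmatrix} - i & 0 & 0 & 0 \\ 0 & i & 0 & 0 \\ 0 & 0 & - i & 0 \\ 0 & 0 & 0 & i \end{pmatrix}.
M = (-\frac{3}{2})*1 + (-\frac{3}{5})*rho(e_{4}) + (-\frac{7}{6})*rho(e_{14}) + (5)*rho(e_{23}), summed entrywise (1 is the identity matrix):
Answer: \begin{pmatrix} - \frac{3}{2} - 5 i & 0 & - \frac{53}{30} & 0 \\ 0 & - \frac{3}{2} + 5 i & 0 & \frac{53}{30} \\ - \frac{17}{30} & 0 & - \frac{3}{2} - 5 i & 0 \\ 0 & \frac{17}{30} & 0 & - \frac{3}{2} + 5 i \end{pmatrix}
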